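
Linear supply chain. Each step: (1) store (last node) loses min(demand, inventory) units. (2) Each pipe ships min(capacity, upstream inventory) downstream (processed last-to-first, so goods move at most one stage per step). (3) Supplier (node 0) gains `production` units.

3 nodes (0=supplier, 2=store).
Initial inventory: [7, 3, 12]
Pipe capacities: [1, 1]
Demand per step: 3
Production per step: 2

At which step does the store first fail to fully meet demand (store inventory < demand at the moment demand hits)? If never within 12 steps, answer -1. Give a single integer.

Step 1: demand=3,sold=3 ship[1->2]=1 ship[0->1]=1 prod=2 -> [8 3 10]
Step 2: demand=3,sold=3 ship[1->2]=1 ship[0->1]=1 prod=2 -> [9 3 8]
Step 3: demand=3,sold=3 ship[1->2]=1 ship[0->1]=1 prod=2 -> [10 3 6]
Step 4: demand=3,sold=3 ship[1->2]=1 ship[0->1]=1 prod=2 -> [11 3 4]
Step 5: demand=3,sold=3 ship[1->2]=1 ship[0->1]=1 prod=2 -> [12 3 2]
Step 6: demand=3,sold=2 ship[1->2]=1 ship[0->1]=1 prod=2 -> [13 3 1]
Step 7: demand=3,sold=1 ship[1->2]=1 ship[0->1]=1 prod=2 -> [14 3 1]
Step 8: demand=3,sold=1 ship[1->2]=1 ship[0->1]=1 prod=2 -> [15 3 1]
Step 9: demand=3,sold=1 ship[1->2]=1 ship[0->1]=1 prod=2 -> [16 3 1]
Step 10: demand=3,sold=1 ship[1->2]=1 ship[0->1]=1 prod=2 -> [17 3 1]
Step 11: demand=3,sold=1 ship[1->2]=1 ship[0->1]=1 prod=2 -> [18 3 1]
Step 12: demand=3,sold=1 ship[1->2]=1 ship[0->1]=1 prod=2 -> [19 3 1]
First stockout at step 6

6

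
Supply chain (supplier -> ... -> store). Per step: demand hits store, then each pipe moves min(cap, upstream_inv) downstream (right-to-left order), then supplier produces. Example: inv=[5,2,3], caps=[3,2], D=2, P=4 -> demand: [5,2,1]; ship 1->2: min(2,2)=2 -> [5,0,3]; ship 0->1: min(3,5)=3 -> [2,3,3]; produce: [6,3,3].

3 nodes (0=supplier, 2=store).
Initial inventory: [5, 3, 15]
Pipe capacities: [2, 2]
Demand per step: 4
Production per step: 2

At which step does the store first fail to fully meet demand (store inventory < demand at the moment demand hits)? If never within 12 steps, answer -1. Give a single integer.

Step 1: demand=4,sold=4 ship[1->2]=2 ship[0->1]=2 prod=2 -> [5 3 13]
Step 2: demand=4,sold=4 ship[1->2]=2 ship[0->1]=2 prod=2 -> [5 3 11]
Step 3: demand=4,sold=4 ship[1->2]=2 ship[0->1]=2 prod=2 -> [5 3 9]
Step 4: demand=4,sold=4 ship[1->2]=2 ship[0->1]=2 prod=2 -> [5 3 7]
Step 5: demand=4,sold=4 ship[1->2]=2 ship[0->1]=2 prod=2 -> [5 3 5]
Step 6: demand=4,sold=4 ship[1->2]=2 ship[0->1]=2 prod=2 -> [5 3 3]
Step 7: demand=4,sold=3 ship[1->2]=2 ship[0->1]=2 prod=2 -> [5 3 2]
Step 8: demand=4,sold=2 ship[1->2]=2 ship[0->1]=2 prod=2 -> [5 3 2]
Step 9: demand=4,sold=2 ship[1->2]=2 ship[0->1]=2 prod=2 -> [5 3 2]
Step 10: demand=4,sold=2 ship[1->2]=2 ship[0->1]=2 prod=2 -> [5 3 2]
Step 11: demand=4,sold=2 ship[1->2]=2 ship[0->1]=2 prod=2 -> [5 3 2]
Step 12: demand=4,sold=2 ship[1->2]=2 ship[0->1]=2 prod=2 -> [5 3 2]
First stockout at step 7

7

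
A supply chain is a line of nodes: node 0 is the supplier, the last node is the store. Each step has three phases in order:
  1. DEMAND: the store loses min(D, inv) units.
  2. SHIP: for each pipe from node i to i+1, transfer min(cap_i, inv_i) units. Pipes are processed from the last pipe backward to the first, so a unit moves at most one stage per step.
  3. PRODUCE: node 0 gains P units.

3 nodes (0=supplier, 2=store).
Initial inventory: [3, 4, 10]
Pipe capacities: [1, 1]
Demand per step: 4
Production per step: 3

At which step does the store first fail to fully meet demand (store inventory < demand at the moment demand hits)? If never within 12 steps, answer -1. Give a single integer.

Step 1: demand=4,sold=4 ship[1->2]=1 ship[0->1]=1 prod=3 -> [5 4 7]
Step 2: demand=4,sold=4 ship[1->2]=1 ship[0->1]=1 prod=3 -> [7 4 4]
Step 3: demand=4,sold=4 ship[1->2]=1 ship[0->1]=1 prod=3 -> [9 4 1]
Step 4: demand=4,sold=1 ship[1->2]=1 ship[0->1]=1 prod=3 -> [11 4 1]
Step 5: demand=4,sold=1 ship[1->2]=1 ship[0->1]=1 prod=3 -> [13 4 1]
Step 6: demand=4,sold=1 ship[1->2]=1 ship[0->1]=1 prod=3 -> [15 4 1]
Step 7: demand=4,sold=1 ship[1->2]=1 ship[0->1]=1 prod=3 -> [17 4 1]
Step 8: demand=4,sold=1 ship[1->2]=1 ship[0->1]=1 prod=3 -> [19 4 1]
Step 9: demand=4,sold=1 ship[1->2]=1 ship[0->1]=1 prod=3 -> [21 4 1]
Step 10: demand=4,sold=1 ship[1->2]=1 ship[0->1]=1 prod=3 -> [23 4 1]
Step 11: demand=4,sold=1 ship[1->2]=1 ship[0->1]=1 prod=3 -> [25 4 1]
Step 12: demand=4,sold=1 ship[1->2]=1 ship[0->1]=1 prod=3 -> [27 4 1]
First stockout at step 4

4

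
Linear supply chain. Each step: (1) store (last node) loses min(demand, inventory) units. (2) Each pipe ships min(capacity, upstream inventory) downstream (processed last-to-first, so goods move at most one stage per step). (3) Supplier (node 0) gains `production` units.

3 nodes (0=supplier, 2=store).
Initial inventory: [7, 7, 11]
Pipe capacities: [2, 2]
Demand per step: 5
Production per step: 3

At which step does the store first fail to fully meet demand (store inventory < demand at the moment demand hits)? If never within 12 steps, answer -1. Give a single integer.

Step 1: demand=5,sold=5 ship[1->2]=2 ship[0->1]=2 prod=3 -> [8 7 8]
Step 2: demand=5,sold=5 ship[1->2]=2 ship[0->1]=2 prod=3 -> [9 7 5]
Step 3: demand=5,sold=5 ship[1->2]=2 ship[0->1]=2 prod=3 -> [10 7 2]
Step 4: demand=5,sold=2 ship[1->2]=2 ship[0->1]=2 prod=3 -> [11 7 2]
Step 5: demand=5,sold=2 ship[1->2]=2 ship[0->1]=2 prod=3 -> [12 7 2]
Step 6: demand=5,sold=2 ship[1->2]=2 ship[0->1]=2 prod=3 -> [13 7 2]
Step 7: demand=5,sold=2 ship[1->2]=2 ship[0->1]=2 prod=3 -> [14 7 2]
Step 8: demand=5,sold=2 ship[1->2]=2 ship[0->1]=2 prod=3 -> [15 7 2]
Step 9: demand=5,sold=2 ship[1->2]=2 ship[0->1]=2 prod=3 -> [16 7 2]
Step 10: demand=5,sold=2 ship[1->2]=2 ship[0->1]=2 prod=3 -> [17 7 2]
Step 11: demand=5,sold=2 ship[1->2]=2 ship[0->1]=2 prod=3 -> [18 7 2]
Step 12: demand=5,sold=2 ship[1->2]=2 ship[0->1]=2 prod=3 -> [19 7 2]
First stockout at step 4

4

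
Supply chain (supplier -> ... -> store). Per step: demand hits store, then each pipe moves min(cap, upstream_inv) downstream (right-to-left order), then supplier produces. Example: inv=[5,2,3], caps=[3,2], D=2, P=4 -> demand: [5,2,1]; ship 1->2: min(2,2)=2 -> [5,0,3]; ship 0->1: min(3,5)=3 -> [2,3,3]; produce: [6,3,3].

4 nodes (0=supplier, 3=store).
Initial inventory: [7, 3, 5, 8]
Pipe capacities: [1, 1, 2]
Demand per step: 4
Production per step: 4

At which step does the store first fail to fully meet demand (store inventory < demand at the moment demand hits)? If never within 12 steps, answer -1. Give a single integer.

Step 1: demand=4,sold=4 ship[2->3]=2 ship[1->2]=1 ship[0->1]=1 prod=4 -> [10 3 4 6]
Step 2: demand=4,sold=4 ship[2->3]=2 ship[1->2]=1 ship[0->1]=1 prod=4 -> [13 3 3 4]
Step 3: demand=4,sold=4 ship[2->3]=2 ship[1->2]=1 ship[0->1]=1 prod=4 -> [16 3 2 2]
Step 4: demand=4,sold=2 ship[2->3]=2 ship[1->2]=1 ship[0->1]=1 prod=4 -> [19 3 1 2]
Step 5: demand=4,sold=2 ship[2->3]=1 ship[1->2]=1 ship[0->1]=1 prod=4 -> [22 3 1 1]
Step 6: demand=4,sold=1 ship[2->3]=1 ship[1->2]=1 ship[0->1]=1 prod=4 -> [25 3 1 1]
Step 7: demand=4,sold=1 ship[2->3]=1 ship[1->2]=1 ship[0->1]=1 prod=4 -> [28 3 1 1]
Step 8: demand=4,sold=1 ship[2->3]=1 ship[1->2]=1 ship[0->1]=1 prod=4 -> [31 3 1 1]
Step 9: demand=4,sold=1 ship[2->3]=1 ship[1->2]=1 ship[0->1]=1 prod=4 -> [34 3 1 1]
Step 10: demand=4,sold=1 ship[2->3]=1 ship[1->2]=1 ship[0->1]=1 prod=4 -> [37 3 1 1]
Step 11: demand=4,sold=1 ship[2->3]=1 ship[1->2]=1 ship[0->1]=1 prod=4 -> [40 3 1 1]
Step 12: demand=4,sold=1 ship[2->3]=1 ship[1->2]=1 ship[0->1]=1 prod=4 -> [43 3 1 1]
First stockout at step 4

4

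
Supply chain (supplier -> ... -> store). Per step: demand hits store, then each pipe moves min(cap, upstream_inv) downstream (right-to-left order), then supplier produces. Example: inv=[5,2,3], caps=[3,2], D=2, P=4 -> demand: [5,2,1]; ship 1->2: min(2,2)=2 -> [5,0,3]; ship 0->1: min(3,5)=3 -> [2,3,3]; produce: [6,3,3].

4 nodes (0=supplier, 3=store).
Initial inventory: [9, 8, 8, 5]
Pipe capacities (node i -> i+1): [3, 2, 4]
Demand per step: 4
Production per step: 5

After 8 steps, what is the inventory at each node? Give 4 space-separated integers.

Step 1: demand=4,sold=4 ship[2->3]=4 ship[1->2]=2 ship[0->1]=3 prod=5 -> inv=[11 9 6 5]
Step 2: demand=4,sold=4 ship[2->3]=4 ship[1->2]=2 ship[0->1]=3 prod=5 -> inv=[13 10 4 5]
Step 3: demand=4,sold=4 ship[2->3]=4 ship[1->2]=2 ship[0->1]=3 prod=5 -> inv=[15 11 2 5]
Step 4: demand=4,sold=4 ship[2->3]=2 ship[1->2]=2 ship[0->1]=3 prod=5 -> inv=[17 12 2 3]
Step 5: demand=4,sold=3 ship[2->3]=2 ship[1->2]=2 ship[0->1]=3 prod=5 -> inv=[19 13 2 2]
Step 6: demand=4,sold=2 ship[2->3]=2 ship[1->2]=2 ship[0->1]=3 prod=5 -> inv=[21 14 2 2]
Step 7: demand=4,sold=2 ship[2->3]=2 ship[1->2]=2 ship[0->1]=3 prod=5 -> inv=[23 15 2 2]
Step 8: demand=4,sold=2 ship[2->3]=2 ship[1->2]=2 ship[0->1]=3 prod=5 -> inv=[25 16 2 2]

25 16 2 2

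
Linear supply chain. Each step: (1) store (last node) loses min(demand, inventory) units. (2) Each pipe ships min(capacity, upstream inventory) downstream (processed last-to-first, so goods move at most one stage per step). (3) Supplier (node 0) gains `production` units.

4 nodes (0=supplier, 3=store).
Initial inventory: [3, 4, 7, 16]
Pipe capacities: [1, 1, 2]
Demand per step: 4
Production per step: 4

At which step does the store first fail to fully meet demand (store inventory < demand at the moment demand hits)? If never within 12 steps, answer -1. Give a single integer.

Step 1: demand=4,sold=4 ship[2->3]=2 ship[1->2]=1 ship[0->1]=1 prod=4 -> [6 4 6 14]
Step 2: demand=4,sold=4 ship[2->3]=2 ship[1->2]=1 ship[0->1]=1 prod=4 -> [9 4 5 12]
Step 3: demand=4,sold=4 ship[2->3]=2 ship[1->2]=1 ship[0->1]=1 prod=4 -> [12 4 4 10]
Step 4: demand=4,sold=4 ship[2->3]=2 ship[1->2]=1 ship[0->1]=1 prod=4 -> [15 4 3 8]
Step 5: demand=4,sold=4 ship[2->3]=2 ship[1->2]=1 ship[0->1]=1 prod=4 -> [18 4 2 6]
Step 6: demand=4,sold=4 ship[2->3]=2 ship[1->2]=1 ship[0->1]=1 prod=4 -> [21 4 1 4]
Step 7: demand=4,sold=4 ship[2->3]=1 ship[1->2]=1 ship[0->1]=1 prod=4 -> [24 4 1 1]
Step 8: demand=4,sold=1 ship[2->3]=1 ship[1->2]=1 ship[0->1]=1 prod=4 -> [27 4 1 1]
Step 9: demand=4,sold=1 ship[2->3]=1 ship[1->2]=1 ship[0->1]=1 prod=4 -> [30 4 1 1]
Step 10: demand=4,sold=1 ship[2->3]=1 ship[1->2]=1 ship[0->1]=1 prod=4 -> [33 4 1 1]
Step 11: demand=4,sold=1 ship[2->3]=1 ship[1->2]=1 ship[0->1]=1 prod=4 -> [36 4 1 1]
Step 12: demand=4,sold=1 ship[2->3]=1 ship[1->2]=1 ship[0->1]=1 prod=4 -> [39 4 1 1]
First stockout at step 8

8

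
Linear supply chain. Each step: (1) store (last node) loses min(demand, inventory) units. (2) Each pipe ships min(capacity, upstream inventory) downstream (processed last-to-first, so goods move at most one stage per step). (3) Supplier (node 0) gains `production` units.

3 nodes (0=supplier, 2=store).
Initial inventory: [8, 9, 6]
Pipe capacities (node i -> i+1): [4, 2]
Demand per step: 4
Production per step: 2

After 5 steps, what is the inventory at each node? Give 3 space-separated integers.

Step 1: demand=4,sold=4 ship[1->2]=2 ship[0->1]=4 prod=2 -> inv=[6 11 4]
Step 2: demand=4,sold=4 ship[1->2]=2 ship[0->1]=4 prod=2 -> inv=[4 13 2]
Step 3: demand=4,sold=2 ship[1->2]=2 ship[0->1]=4 prod=2 -> inv=[2 15 2]
Step 4: demand=4,sold=2 ship[1->2]=2 ship[0->1]=2 prod=2 -> inv=[2 15 2]
Step 5: demand=4,sold=2 ship[1->2]=2 ship[0->1]=2 prod=2 -> inv=[2 15 2]

2 15 2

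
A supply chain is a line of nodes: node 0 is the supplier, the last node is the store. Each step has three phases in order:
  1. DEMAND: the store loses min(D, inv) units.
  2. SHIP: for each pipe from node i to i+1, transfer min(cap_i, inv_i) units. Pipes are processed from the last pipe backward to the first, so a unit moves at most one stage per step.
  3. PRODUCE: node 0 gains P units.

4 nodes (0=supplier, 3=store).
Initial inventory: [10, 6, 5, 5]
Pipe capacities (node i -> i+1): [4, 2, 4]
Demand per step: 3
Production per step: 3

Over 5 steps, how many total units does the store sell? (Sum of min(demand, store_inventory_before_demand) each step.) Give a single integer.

Step 1: sold=3 (running total=3) -> [9 8 3 6]
Step 2: sold=3 (running total=6) -> [8 10 2 6]
Step 3: sold=3 (running total=9) -> [7 12 2 5]
Step 4: sold=3 (running total=12) -> [6 14 2 4]
Step 5: sold=3 (running total=15) -> [5 16 2 3]

Answer: 15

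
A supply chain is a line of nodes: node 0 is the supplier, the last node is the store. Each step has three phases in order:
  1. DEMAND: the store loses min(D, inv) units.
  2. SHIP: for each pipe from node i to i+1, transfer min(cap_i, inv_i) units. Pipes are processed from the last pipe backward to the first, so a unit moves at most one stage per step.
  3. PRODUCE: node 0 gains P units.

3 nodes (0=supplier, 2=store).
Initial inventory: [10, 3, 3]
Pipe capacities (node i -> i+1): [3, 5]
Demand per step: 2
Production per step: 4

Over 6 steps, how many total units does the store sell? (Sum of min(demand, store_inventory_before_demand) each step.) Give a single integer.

Step 1: sold=2 (running total=2) -> [11 3 4]
Step 2: sold=2 (running total=4) -> [12 3 5]
Step 3: sold=2 (running total=6) -> [13 3 6]
Step 4: sold=2 (running total=8) -> [14 3 7]
Step 5: sold=2 (running total=10) -> [15 3 8]
Step 6: sold=2 (running total=12) -> [16 3 9]

Answer: 12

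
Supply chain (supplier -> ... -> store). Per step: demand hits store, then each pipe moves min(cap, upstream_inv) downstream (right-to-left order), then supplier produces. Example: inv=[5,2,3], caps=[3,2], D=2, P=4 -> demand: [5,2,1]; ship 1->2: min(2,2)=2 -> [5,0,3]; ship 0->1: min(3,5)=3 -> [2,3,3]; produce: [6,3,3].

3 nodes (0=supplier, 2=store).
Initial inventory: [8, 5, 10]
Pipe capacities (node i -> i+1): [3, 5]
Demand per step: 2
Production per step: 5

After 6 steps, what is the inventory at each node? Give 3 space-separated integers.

Step 1: demand=2,sold=2 ship[1->2]=5 ship[0->1]=3 prod=5 -> inv=[10 3 13]
Step 2: demand=2,sold=2 ship[1->2]=3 ship[0->1]=3 prod=5 -> inv=[12 3 14]
Step 3: demand=2,sold=2 ship[1->2]=3 ship[0->1]=3 prod=5 -> inv=[14 3 15]
Step 4: demand=2,sold=2 ship[1->2]=3 ship[0->1]=3 prod=5 -> inv=[16 3 16]
Step 5: demand=2,sold=2 ship[1->2]=3 ship[0->1]=3 prod=5 -> inv=[18 3 17]
Step 6: demand=2,sold=2 ship[1->2]=3 ship[0->1]=3 prod=5 -> inv=[20 3 18]

20 3 18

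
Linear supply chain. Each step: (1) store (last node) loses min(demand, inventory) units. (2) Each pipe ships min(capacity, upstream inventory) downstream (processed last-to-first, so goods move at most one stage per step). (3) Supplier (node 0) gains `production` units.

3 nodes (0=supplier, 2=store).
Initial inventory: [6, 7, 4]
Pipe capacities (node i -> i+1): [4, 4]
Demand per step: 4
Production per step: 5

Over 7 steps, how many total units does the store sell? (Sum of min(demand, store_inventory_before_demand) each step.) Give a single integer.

Step 1: sold=4 (running total=4) -> [7 7 4]
Step 2: sold=4 (running total=8) -> [8 7 4]
Step 3: sold=4 (running total=12) -> [9 7 4]
Step 4: sold=4 (running total=16) -> [10 7 4]
Step 5: sold=4 (running total=20) -> [11 7 4]
Step 6: sold=4 (running total=24) -> [12 7 4]
Step 7: sold=4 (running total=28) -> [13 7 4]

Answer: 28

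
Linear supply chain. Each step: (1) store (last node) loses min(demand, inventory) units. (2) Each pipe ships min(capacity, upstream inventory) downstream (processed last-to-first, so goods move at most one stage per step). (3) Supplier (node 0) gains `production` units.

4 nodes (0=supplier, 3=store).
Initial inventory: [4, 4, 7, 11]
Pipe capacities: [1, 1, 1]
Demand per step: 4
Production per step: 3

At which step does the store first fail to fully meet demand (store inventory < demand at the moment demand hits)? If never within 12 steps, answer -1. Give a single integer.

Step 1: demand=4,sold=4 ship[2->3]=1 ship[1->2]=1 ship[0->1]=1 prod=3 -> [6 4 7 8]
Step 2: demand=4,sold=4 ship[2->3]=1 ship[1->2]=1 ship[0->1]=1 prod=3 -> [8 4 7 5]
Step 3: demand=4,sold=4 ship[2->3]=1 ship[1->2]=1 ship[0->1]=1 prod=3 -> [10 4 7 2]
Step 4: demand=4,sold=2 ship[2->3]=1 ship[1->2]=1 ship[0->1]=1 prod=3 -> [12 4 7 1]
Step 5: demand=4,sold=1 ship[2->3]=1 ship[1->2]=1 ship[0->1]=1 prod=3 -> [14 4 7 1]
Step 6: demand=4,sold=1 ship[2->3]=1 ship[1->2]=1 ship[0->1]=1 prod=3 -> [16 4 7 1]
Step 7: demand=4,sold=1 ship[2->3]=1 ship[1->2]=1 ship[0->1]=1 prod=3 -> [18 4 7 1]
Step 8: demand=4,sold=1 ship[2->3]=1 ship[1->2]=1 ship[0->1]=1 prod=3 -> [20 4 7 1]
Step 9: demand=4,sold=1 ship[2->3]=1 ship[1->2]=1 ship[0->1]=1 prod=3 -> [22 4 7 1]
Step 10: demand=4,sold=1 ship[2->3]=1 ship[1->2]=1 ship[0->1]=1 prod=3 -> [24 4 7 1]
Step 11: demand=4,sold=1 ship[2->3]=1 ship[1->2]=1 ship[0->1]=1 prod=3 -> [26 4 7 1]
Step 12: demand=4,sold=1 ship[2->3]=1 ship[1->2]=1 ship[0->1]=1 prod=3 -> [28 4 7 1]
First stockout at step 4

4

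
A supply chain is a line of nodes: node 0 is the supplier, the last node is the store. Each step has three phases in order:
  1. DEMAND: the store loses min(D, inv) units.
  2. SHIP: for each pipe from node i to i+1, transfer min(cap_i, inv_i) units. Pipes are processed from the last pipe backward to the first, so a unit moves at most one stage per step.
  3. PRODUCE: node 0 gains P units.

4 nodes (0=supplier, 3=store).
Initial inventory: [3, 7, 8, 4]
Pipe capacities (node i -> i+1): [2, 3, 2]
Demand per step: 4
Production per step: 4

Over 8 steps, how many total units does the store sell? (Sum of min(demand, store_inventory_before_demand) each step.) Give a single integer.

Step 1: sold=4 (running total=4) -> [5 6 9 2]
Step 2: sold=2 (running total=6) -> [7 5 10 2]
Step 3: sold=2 (running total=8) -> [9 4 11 2]
Step 4: sold=2 (running total=10) -> [11 3 12 2]
Step 5: sold=2 (running total=12) -> [13 2 13 2]
Step 6: sold=2 (running total=14) -> [15 2 13 2]
Step 7: sold=2 (running total=16) -> [17 2 13 2]
Step 8: sold=2 (running total=18) -> [19 2 13 2]

Answer: 18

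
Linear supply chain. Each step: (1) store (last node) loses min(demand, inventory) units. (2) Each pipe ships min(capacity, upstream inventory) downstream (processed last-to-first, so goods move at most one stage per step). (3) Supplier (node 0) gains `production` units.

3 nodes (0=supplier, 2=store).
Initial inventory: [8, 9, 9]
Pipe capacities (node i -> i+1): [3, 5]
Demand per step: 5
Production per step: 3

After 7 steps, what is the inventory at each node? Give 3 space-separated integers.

Step 1: demand=5,sold=5 ship[1->2]=5 ship[0->1]=3 prod=3 -> inv=[8 7 9]
Step 2: demand=5,sold=5 ship[1->2]=5 ship[0->1]=3 prod=3 -> inv=[8 5 9]
Step 3: demand=5,sold=5 ship[1->2]=5 ship[0->1]=3 prod=3 -> inv=[8 3 9]
Step 4: demand=5,sold=5 ship[1->2]=3 ship[0->1]=3 prod=3 -> inv=[8 3 7]
Step 5: demand=5,sold=5 ship[1->2]=3 ship[0->1]=3 prod=3 -> inv=[8 3 5]
Step 6: demand=5,sold=5 ship[1->2]=3 ship[0->1]=3 prod=3 -> inv=[8 3 3]
Step 7: demand=5,sold=3 ship[1->2]=3 ship[0->1]=3 prod=3 -> inv=[8 3 3]

8 3 3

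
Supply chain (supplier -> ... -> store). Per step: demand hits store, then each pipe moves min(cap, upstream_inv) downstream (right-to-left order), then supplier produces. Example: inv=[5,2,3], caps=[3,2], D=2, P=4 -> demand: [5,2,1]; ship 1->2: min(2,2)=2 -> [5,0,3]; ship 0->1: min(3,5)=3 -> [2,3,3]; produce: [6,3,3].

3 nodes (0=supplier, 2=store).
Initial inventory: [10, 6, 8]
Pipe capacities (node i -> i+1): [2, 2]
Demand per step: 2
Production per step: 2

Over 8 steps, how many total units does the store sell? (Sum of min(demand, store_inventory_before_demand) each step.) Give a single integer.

Step 1: sold=2 (running total=2) -> [10 6 8]
Step 2: sold=2 (running total=4) -> [10 6 8]
Step 3: sold=2 (running total=6) -> [10 6 8]
Step 4: sold=2 (running total=8) -> [10 6 8]
Step 5: sold=2 (running total=10) -> [10 6 8]
Step 6: sold=2 (running total=12) -> [10 6 8]
Step 7: sold=2 (running total=14) -> [10 6 8]
Step 8: sold=2 (running total=16) -> [10 6 8]

Answer: 16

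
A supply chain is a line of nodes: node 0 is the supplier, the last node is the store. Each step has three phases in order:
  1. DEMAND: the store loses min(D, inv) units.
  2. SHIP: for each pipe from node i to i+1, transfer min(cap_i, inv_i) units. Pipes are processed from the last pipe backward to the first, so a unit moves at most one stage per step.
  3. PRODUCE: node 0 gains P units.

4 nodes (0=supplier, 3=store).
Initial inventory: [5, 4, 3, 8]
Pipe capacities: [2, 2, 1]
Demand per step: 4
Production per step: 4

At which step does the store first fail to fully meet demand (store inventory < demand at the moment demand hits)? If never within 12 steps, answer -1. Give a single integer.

Step 1: demand=4,sold=4 ship[2->3]=1 ship[1->2]=2 ship[0->1]=2 prod=4 -> [7 4 4 5]
Step 2: demand=4,sold=4 ship[2->3]=1 ship[1->2]=2 ship[0->1]=2 prod=4 -> [9 4 5 2]
Step 3: demand=4,sold=2 ship[2->3]=1 ship[1->2]=2 ship[0->1]=2 prod=4 -> [11 4 6 1]
Step 4: demand=4,sold=1 ship[2->3]=1 ship[1->2]=2 ship[0->1]=2 prod=4 -> [13 4 7 1]
Step 5: demand=4,sold=1 ship[2->3]=1 ship[1->2]=2 ship[0->1]=2 prod=4 -> [15 4 8 1]
Step 6: demand=4,sold=1 ship[2->3]=1 ship[1->2]=2 ship[0->1]=2 prod=4 -> [17 4 9 1]
Step 7: demand=4,sold=1 ship[2->3]=1 ship[1->2]=2 ship[0->1]=2 prod=4 -> [19 4 10 1]
Step 8: demand=4,sold=1 ship[2->3]=1 ship[1->2]=2 ship[0->1]=2 prod=4 -> [21 4 11 1]
Step 9: demand=4,sold=1 ship[2->3]=1 ship[1->2]=2 ship[0->1]=2 prod=4 -> [23 4 12 1]
Step 10: demand=4,sold=1 ship[2->3]=1 ship[1->2]=2 ship[0->1]=2 prod=4 -> [25 4 13 1]
Step 11: demand=4,sold=1 ship[2->3]=1 ship[1->2]=2 ship[0->1]=2 prod=4 -> [27 4 14 1]
Step 12: demand=4,sold=1 ship[2->3]=1 ship[1->2]=2 ship[0->1]=2 prod=4 -> [29 4 15 1]
First stockout at step 3

3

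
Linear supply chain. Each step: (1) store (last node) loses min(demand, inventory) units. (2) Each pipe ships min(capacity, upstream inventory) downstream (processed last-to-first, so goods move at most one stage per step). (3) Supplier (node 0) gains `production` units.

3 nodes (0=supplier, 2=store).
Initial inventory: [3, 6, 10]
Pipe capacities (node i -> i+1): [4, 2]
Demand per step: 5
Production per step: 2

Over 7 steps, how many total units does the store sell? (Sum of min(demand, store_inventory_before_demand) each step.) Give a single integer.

Answer: 22

Derivation:
Step 1: sold=5 (running total=5) -> [2 7 7]
Step 2: sold=5 (running total=10) -> [2 7 4]
Step 3: sold=4 (running total=14) -> [2 7 2]
Step 4: sold=2 (running total=16) -> [2 7 2]
Step 5: sold=2 (running total=18) -> [2 7 2]
Step 6: sold=2 (running total=20) -> [2 7 2]
Step 7: sold=2 (running total=22) -> [2 7 2]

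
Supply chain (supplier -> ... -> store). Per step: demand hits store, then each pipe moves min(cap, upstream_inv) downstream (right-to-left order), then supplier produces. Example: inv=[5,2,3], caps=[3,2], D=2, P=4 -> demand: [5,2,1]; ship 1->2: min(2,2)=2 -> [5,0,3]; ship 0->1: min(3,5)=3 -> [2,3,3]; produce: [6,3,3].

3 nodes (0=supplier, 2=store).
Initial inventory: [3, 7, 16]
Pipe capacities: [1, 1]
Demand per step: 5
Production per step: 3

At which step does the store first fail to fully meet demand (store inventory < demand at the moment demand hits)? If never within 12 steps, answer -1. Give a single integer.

Step 1: demand=5,sold=5 ship[1->2]=1 ship[0->1]=1 prod=3 -> [5 7 12]
Step 2: demand=5,sold=5 ship[1->2]=1 ship[0->1]=1 prod=3 -> [7 7 8]
Step 3: demand=5,sold=5 ship[1->2]=1 ship[0->1]=1 prod=3 -> [9 7 4]
Step 4: demand=5,sold=4 ship[1->2]=1 ship[0->1]=1 prod=3 -> [11 7 1]
Step 5: demand=5,sold=1 ship[1->2]=1 ship[0->1]=1 prod=3 -> [13 7 1]
Step 6: demand=5,sold=1 ship[1->2]=1 ship[0->1]=1 prod=3 -> [15 7 1]
Step 7: demand=5,sold=1 ship[1->2]=1 ship[0->1]=1 prod=3 -> [17 7 1]
Step 8: demand=5,sold=1 ship[1->2]=1 ship[0->1]=1 prod=3 -> [19 7 1]
Step 9: demand=5,sold=1 ship[1->2]=1 ship[0->1]=1 prod=3 -> [21 7 1]
Step 10: demand=5,sold=1 ship[1->2]=1 ship[0->1]=1 prod=3 -> [23 7 1]
Step 11: demand=5,sold=1 ship[1->2]=1 ship[0->1]=1 prod=3 -> [25 7 1]
Step 12: demand=5,sold=1 ship[1->2]=1 ship[0->1]=1 prod=3 -> [27 7 1]
First stockout at step 4

4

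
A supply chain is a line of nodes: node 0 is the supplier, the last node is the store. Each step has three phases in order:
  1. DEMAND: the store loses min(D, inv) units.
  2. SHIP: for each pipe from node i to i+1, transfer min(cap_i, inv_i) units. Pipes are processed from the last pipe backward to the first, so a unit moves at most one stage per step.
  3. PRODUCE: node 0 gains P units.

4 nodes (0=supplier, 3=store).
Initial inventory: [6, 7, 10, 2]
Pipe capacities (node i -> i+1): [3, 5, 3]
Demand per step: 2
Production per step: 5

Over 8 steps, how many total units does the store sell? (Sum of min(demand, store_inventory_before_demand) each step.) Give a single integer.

Step 1: sold=2 (running total=2) -> [8 5 12 3]
Step 2: sold=2 (running total=4) -> [10 3 14 4]
Step 3: sold=2 (running total=6) -> [12 3 14 5]
Step 4: sold=2 (running total=8) -> [14 3 14 6]
Step 5: sold=2 (running total=10) -> [16 3 14 7]
Step 6: sold=2 (running total=12) -> [18 3 14 8]
Step 7: sold=2 (running total=14) -> [20 3 14 9]
Step 8: sold=2 (running total=16) -> [22 3 14 10]

Answer: 16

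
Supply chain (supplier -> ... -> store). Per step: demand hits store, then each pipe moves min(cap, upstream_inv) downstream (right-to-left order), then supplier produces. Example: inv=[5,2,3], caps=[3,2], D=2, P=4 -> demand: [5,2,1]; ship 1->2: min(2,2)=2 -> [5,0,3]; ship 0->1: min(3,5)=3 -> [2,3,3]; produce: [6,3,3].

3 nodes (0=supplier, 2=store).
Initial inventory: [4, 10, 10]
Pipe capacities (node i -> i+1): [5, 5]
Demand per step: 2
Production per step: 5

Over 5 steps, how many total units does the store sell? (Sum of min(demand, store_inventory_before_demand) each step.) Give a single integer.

Answer: 10

Derivation:
Step 1: sold=2 (running total=2) -> [5 9 13]
Step 2: sold=2 (running total=4) -> [5 9 16]
Step 3: sold=2 (running total=6) -> [5 9 19]
Step 4: sold=2 (running total=8) -> [5 9 22]
Step 5: sold=2 (running total=10) -> [5 9 25]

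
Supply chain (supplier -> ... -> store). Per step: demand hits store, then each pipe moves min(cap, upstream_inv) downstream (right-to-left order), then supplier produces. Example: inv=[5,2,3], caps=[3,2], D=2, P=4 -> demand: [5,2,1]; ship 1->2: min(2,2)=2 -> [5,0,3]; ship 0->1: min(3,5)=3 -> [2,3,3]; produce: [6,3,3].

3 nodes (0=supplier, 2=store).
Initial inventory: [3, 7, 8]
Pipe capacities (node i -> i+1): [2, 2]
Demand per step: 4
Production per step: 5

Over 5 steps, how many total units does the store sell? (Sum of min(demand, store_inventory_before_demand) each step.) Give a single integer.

Answer: 16

Derivation:
Step 1: sold=4 (running total=4) -> [6 7 6]
Step 2: sold=4 (running total=8) -> [9 7 4]
Step 3: sold=4 (running total=12) -> [12 7 2]
Step 4: sold=2 (running total=14) -> [15 7 2]
Step 5: sold=2 (running total=16) -> [18 7 2]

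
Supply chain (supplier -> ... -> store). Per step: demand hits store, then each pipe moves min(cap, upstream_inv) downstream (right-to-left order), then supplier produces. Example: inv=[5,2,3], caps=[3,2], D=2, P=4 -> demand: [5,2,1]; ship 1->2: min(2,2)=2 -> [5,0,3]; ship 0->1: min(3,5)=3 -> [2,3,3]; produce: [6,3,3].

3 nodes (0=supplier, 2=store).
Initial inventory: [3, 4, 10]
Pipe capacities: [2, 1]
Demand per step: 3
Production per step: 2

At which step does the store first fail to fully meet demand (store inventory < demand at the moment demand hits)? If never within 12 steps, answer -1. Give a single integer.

Step 1: demand=3,sold=3 ship[1->2]=1 ship[0->1]=2 prod=2 -> [3 5 8]
Step 2: demand=3,sold=3 ship[1->2]=1 ship[0->1]=2 prod=2 -> [3 6 6]
Step 3: demand=3,sold=3 ship[1->2]=1 ship[0->1]=2 prod=2 -> [3 7 4]
Step 4: demand=3,sold=3 ship[1->2]=1 ship[0->1]=2 prod=2 -> [3 8 2]
Step 5: demand=3,sold=2 ship[1->2]=1 ship[0->1]=2 prod=2 -> [3 9 1]
Step 6: demand=3,sold=1 ship[1->2]=1 ship[0->1]=2 prod=2 -> [3 10 1]
Step 7: demand=3,sold=1 ship[1->2]=1 ship[0->1]=2 prod=2 -> [3 11 1]
Step 8: demand=3,sold=1 ship[1->2]=1 ship[0->1]=2 prod=2 -> [3 12 1]
Step 9: demand=3,sold=1 ship[1->2]=1 ship[0->1]=2 prod=2 -> [3 13 1]
Step 10: demand=3,sold=1 ship[1->2]=1 ship[0->1]=2 prod=2 -> [3 14 1]
Step 11: demand=3,sold=1 ship[1->2]=1 ship[0->1]=2 prod=2 -> [3 15 1]
Step 12: demand=3,sold=1 ship[1->2]=1 ship[0->1]=2 prod=2 -> [3 16 1]
First stockout at step 5

5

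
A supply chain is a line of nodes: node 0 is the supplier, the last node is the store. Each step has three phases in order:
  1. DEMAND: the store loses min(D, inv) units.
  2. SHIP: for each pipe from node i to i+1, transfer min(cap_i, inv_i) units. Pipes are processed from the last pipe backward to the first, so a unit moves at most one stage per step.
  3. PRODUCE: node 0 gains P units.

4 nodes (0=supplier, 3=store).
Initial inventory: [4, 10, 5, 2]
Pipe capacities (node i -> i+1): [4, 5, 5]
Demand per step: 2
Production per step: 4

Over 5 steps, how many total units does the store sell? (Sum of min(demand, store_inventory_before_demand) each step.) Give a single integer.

Answer: 10

Derivation:
Step 1: sold=2 (running total=2) -> [4 9 5 5]
Step 2: sold=2 (running total=4) -> [4 8 5 8]
Step 3: sold=2 (running total=6) -> [4 7 5 11]
Step 4: sold=2 (running total=8) -> [4 6 5 14]
Step 5: sold=2 (running total=10) -> [4 5 5 17]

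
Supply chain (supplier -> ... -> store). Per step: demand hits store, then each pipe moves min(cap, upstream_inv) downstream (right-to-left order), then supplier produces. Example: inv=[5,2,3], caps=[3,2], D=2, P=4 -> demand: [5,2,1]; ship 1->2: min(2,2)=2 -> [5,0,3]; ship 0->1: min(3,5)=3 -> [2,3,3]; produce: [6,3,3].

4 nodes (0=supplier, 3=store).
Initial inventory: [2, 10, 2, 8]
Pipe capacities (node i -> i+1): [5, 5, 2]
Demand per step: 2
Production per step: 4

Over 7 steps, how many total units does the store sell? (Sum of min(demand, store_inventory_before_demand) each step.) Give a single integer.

Answer: 14

Derivation:
Step 1: sold=2 (running total=2) -> [4 7 5 8]
Step 2: sold=2 (running total=4) -> [4 6 8 8]
Step 3: sold=2 (running total=6) -> [4 5 11 8]
Step 4: sold=2 (running total=8) -> [4 4 14 8]
Step 5: sold=2 (running total=10) -> [4 4 16 8]
Step 6: sold=2 (running total=12) -> [4 4 18 8]
Step 7: sold=2 (running total=14) -> [4 4 20 8]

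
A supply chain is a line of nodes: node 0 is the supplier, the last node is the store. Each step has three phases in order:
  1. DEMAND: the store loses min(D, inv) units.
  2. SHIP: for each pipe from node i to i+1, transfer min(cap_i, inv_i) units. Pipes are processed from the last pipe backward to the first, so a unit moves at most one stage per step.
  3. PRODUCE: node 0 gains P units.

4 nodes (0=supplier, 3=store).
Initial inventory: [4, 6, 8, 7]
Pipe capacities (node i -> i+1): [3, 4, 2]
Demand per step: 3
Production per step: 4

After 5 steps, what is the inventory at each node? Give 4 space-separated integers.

Step 1: demand=3,sold=3 ship[2->3]=2 ship[1->2]=4 ship[0->1]=3 prod=4 -> inv=[5 5 10 6]
Step 2: demand=3,sold=3 ship[2->3]=2 ship[1->2]=4 ship[0->1]=3 prod=4 -> inv=[6 4 12 5]
Step 3: demand=3,sold=3 ship[2->3]=2 ship[1->2]=4 ship[0->1]=3 prod=4 -> inv=[7 3 14 4]
Step 4: demand=3,sold=3 ship[2->3]=2 ship[1->2]=3 ship[0->1]=3 prod=4 -> inv=[8 3 15 3]
Step 5: demand=3,sold=3 ship[2->3]=2 ship[1->2]=3 ship[0->1]=3 prod=4 -> inv=[9 3 16 2]

9 3 16 2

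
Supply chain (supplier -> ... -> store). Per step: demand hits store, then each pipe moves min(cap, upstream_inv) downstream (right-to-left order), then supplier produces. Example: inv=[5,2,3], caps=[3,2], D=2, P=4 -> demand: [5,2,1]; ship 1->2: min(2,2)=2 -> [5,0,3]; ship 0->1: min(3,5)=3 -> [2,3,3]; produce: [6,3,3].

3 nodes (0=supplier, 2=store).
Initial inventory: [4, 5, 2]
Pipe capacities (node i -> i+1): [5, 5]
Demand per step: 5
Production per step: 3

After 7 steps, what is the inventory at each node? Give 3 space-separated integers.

Step 1: demand=5,sold=2 ship[1->2]=5 ship[0->1]=4 prod=3 -> inv=[3 4 5]
Step 2: demand=5,sold=5 ship[1->2]=4 ship[0->1]=3 prod=3 -> inv=[3 3 4]
Step 3: demand=5,sold=4 ship[1->2]=3 ship[0->1]=3 prod=3 -> inv=[3 3 3]
Step 4: demand=5,sold=3 ship[1->2]=3 ship[0->1]=3 prod=3 -> inv=[3 3 3]
Step 5: demand=5,sold=3 ship[1->2]=3 ship[0->1]=3 prod=3 -> inv=[3 3 3]
Step 6: demand=5,sold=3 ship[1->2]=3 ship[0->1]=3 prod=3 -> inv=[3 3 3]
Step 7: demand=5,sold=3 ship[1->2]=3 ship[0->1]=3 prod=3 -> inv=[3 3 3]

3 3 3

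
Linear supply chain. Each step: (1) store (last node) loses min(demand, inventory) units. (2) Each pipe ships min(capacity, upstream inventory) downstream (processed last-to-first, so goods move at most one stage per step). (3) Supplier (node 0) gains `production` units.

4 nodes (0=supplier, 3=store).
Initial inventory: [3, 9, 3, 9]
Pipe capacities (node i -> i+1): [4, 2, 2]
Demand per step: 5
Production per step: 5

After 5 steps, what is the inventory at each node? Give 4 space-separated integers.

Step 1: demand=5,sold=5 ship[2->3]=2 ship[1->2]=2 ship[0->1]=3 prod=5 -> inv=[5 10 3 6]
Step 2: demand=5,sold=5 ship[2->3]=2 ship[1->2]=2 ship[0->1]=4 prod=5 -> inv=[6 12 3 3]
Step 3: demand=5,sold=3 ship[2->3]=2 ship[1->2]=2 ship[0->1]=4 prod=5 -> inv=[7 14 3 2]
Step 4: demand=5,sold=2 ship[2->3]=2 ship[1->2]=2 ship[0->1]=4 prod=5 -> inv=[8 16 3 2]
Step 5: demand=5,sold=2 ship[2->3]=2 ship[1->2]=2 ship[0->1]=4 prod=5 -> inv=[9 18 3 2]

9 18 3 2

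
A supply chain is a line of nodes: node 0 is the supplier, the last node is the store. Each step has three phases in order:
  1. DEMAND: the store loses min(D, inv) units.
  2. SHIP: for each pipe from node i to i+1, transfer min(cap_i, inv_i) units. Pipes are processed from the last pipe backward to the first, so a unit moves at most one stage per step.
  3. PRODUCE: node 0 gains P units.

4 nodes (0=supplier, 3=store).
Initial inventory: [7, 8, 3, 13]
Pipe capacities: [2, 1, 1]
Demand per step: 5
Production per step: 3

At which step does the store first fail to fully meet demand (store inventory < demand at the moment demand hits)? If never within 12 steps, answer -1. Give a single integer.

Step 1: demand=5,sold=5 ship[2->3]=1 ship[1->2]=1 ship[0->1]=2 prod=3 -> [8 9 3 9]
Step 2: demand=5,sold=5 ship[2->3]=1 ship[1->2]=1 ship[0->1]=2 prod=3 -> [9 10 3 5]
Step 3: demand=5,sold=5 ship[2->3]=1 ship[1->2]=1 ship[0->1]=2 prod=3 -> [10 11 3 1]
Step 4: demand=5,sold=1 ship[2->3]=1 ship[1->2]=1 ship[0->1]=2 prod=3 -> [11 12 3 1]
Step 5: demand=5,sold=1 ship[2->3]=1 ship[1->2]=1 ship[0->1]=2 prod=3 -> [12 13 3 1]
Step 6: demand=5,sold=1 ship[2->3]=1 ship[1->2]=1 ship[0->1]=2 prod=3 -> [13 14 3 1]
Step 7: demand=5,sold=1 ship[2->3]=1 ship[1->2]=1 ship[0->1]=2 prod=3 -> [14 15 3 1]
Step 8: demand=5,sold=1 ship[2->3]=1 ship[1->2]=1 ship[0->1]=2 prod=3 -> [15 16 3 1]
Step 9: demand=5,sold=1 ship[2->3]=1 ship[1->2]=1 ship[0->1]=2 prod=3 -> [16 17 3 1]
Step 10: demand=5,sold=1 ship[2->3]=1 ship[1->2]=1 ship[0->1]=2 prod=3 -> [17 18 3 1]
Step 11: demand=5,sold=1 ship[2->3]=1 ship[1->2]=1 ship[0->1]=2 prod=3 -> [18 19 3 1]
Step 12: demand=5,sold=1 ship[2->3]=1 ship[1->2]=1 ship[0->1]=2 prod=3 -> [19 20 3 1]
First stockout at step 4

4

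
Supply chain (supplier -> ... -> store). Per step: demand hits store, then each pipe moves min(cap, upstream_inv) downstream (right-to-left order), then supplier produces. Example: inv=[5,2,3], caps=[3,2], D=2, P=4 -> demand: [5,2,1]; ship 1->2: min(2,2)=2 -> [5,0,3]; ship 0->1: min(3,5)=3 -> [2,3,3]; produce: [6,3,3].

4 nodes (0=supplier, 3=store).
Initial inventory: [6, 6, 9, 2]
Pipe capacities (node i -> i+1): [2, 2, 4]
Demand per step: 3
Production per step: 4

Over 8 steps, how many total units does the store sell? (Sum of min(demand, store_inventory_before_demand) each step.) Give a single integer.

Step 1: sold=2 (running total=2) -> [8 6 7 4]
Step 2: sold=3 (running total=5) -> [10 6 5 5]
Step 3: sold=3 (running total=8) -> [12 6 3 6]
Step 4: sold=3 (running total=11) -> [14 6 2 6]
Step 5: sold=3 (running total=14) -> [16 6 2 5]
Step 6: sold=3 (running total=17) -> [18 6 2 4]
Step 7: sold=3 (running total=20) -> [20 6 2 3]
Step 8: sold=3 (running total=23) -> [22 6 2 2]

Answer: 23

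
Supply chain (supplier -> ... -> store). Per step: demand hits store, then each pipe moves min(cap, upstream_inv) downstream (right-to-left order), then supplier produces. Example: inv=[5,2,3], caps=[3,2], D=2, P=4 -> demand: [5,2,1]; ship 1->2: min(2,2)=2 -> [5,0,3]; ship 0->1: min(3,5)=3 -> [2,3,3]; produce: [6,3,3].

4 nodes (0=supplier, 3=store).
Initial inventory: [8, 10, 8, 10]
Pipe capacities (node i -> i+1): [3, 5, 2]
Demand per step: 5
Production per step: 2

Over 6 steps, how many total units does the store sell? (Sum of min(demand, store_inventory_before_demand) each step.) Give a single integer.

Step 1: sold=5 (running total=5) -> [7 8 11 7]
Step 2: sold=5 (running total=10) -> [6 6 14 4]
Step 3: sold=4 (running total=14) -> [5 4 17 2]
Step 4: sold=2 (running total=16) -> [4 3 19 2]
Step 5: sold=2 (running total=18) -> [3 3 20 2]
Step 6: sold=2 (running total=20) -> [2 3 21 2]

Answer: 20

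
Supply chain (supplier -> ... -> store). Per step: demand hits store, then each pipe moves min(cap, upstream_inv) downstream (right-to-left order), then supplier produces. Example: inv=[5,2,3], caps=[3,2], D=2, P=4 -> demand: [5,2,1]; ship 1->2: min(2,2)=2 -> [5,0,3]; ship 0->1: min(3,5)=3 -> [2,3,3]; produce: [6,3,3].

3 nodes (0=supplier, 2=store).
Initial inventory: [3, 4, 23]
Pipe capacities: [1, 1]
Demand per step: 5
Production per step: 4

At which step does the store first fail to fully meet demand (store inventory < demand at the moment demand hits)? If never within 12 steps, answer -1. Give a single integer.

Step 1: demand=5,sold=5 ship[1->2]=1 ship[0->1]=1 prod=4 -> [6 4 19]
Step 2: demand=5,sold=5 ship[1->2]=1 ship[0->1]=1 prod=4 -> [9 4 15]
Step 3: demand=5,sold=5 ship[1->2]=1 ship[0->1]=1 prod=4 -> [12 4 11]
Step 4: demand=5,sold=5 ship[1->2]=1 ship[0->1]=1 prod=4 -> [15 4 7]
Step 5: demand=5,sold=5 ship[1->2]=1 ship[0->1]=1 prod=4 -> [18 4 3]
Step 6: demand=5,sold=3 ship[1->2]=1 ship[0->1]=1 prod=4 -> [21 4 1]
Step 7: demand=5,sold=1 ship[1->2]=1 ship[0->1]=1 prod=4 -> [24 4 1]
Step 8: demand=5,sold=1 ship[1->2]=1 ship[0->1]=1 prod=4 -> [27 4 1]
Step 9: demand=5,sold=1 ship[1->2]=1 ship[0->1]=1 prod=4 -> [30 4 1]
Step 10: demand=5,sold=1 ship[1->2]=1 ship[0->1]=1 prod=4 -> [33 4 1]
Step 11: demand=5,sold=1 ship[1->2]=1 ship[0->1]=1 prod=4 -> [36 4 1]
Step 12: demand=5,sold=1 ship[1->2]=1 ship[0->1]=1 prod=4 -> [39 4 1]
First stockout at step 6

6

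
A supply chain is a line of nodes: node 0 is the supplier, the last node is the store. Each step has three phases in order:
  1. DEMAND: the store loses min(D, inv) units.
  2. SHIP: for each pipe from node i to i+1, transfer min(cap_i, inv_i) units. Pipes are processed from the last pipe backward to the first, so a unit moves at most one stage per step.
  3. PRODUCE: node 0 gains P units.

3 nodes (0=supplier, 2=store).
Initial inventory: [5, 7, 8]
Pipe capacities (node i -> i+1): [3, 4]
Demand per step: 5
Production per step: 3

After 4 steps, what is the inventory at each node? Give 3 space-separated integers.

Step 1: demand=5,sold=5 ship[1->2]=4 ship[0->1]=3 prod=3 -> inv=[5 6 7]
Step 2: demand=5,sold=5 ship[1->2]=4 ship[0->1]=3 prod=3 -> inv=[5 5 6]
Step 3: demand=5,sold=5 ship[1->2]=4 ship[0->1]=3 prod=3 -> inv=[5 4 5]
Step 4: demand=5,sold=5 ship[1->2]=4 ship[0->1]=3 prod=3 -> inv=[5 3 4]

5 3 4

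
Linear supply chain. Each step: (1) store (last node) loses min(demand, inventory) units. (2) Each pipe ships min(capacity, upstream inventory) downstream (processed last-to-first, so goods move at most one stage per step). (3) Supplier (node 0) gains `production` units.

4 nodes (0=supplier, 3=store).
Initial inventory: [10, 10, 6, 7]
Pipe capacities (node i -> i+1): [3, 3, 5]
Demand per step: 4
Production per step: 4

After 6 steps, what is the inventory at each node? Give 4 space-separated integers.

Step 1: demand=4,sold=4 ship[2->3]=5 ship[1->2]=3 ship[0->1]=3 prod=4 -> inv=[11 10 4 8]
Step 2: demand=4,sold=4 ship[2->3]=4 ship[1->2]=3 ship[0->1]=3 prod=4 -> inv=[12 10 3 8]
Step 3: demand=4,sold=4 ship[2->3]=3 ship[1->2]=3 ship[0->1]=3 prod=4 -> inv=[13 10 3 7]
Step 4: demand=4,sold=4 ship[2->3]=3 ship[1->2]=3 ship[0->1]=3 prod=4 -> inv=[14 10 3 6]
Step 5: demand=4,sold=4 ship[2->3]=3 ship[1->2]=3 ship[0->1]=3 prod=4 -> inv=[15 10 3 5]
Step 6: demand=4,sold=4 ship[2->3]=3 ship[1->2]=3 ship[0->1]=3 prod=4 -> inv=[16 10 3 4]

16 10 3 4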